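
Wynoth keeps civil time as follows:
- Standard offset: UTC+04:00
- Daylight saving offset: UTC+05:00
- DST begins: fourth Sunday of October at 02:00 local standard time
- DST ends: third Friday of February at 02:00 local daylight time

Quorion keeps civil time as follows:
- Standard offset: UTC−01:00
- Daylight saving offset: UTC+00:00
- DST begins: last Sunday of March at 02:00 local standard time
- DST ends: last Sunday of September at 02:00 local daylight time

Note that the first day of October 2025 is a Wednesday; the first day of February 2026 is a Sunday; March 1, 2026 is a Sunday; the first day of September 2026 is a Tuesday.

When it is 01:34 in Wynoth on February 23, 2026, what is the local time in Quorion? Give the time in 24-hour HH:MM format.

20:34

1 October 2025 is a Wednesday, so the first Sunday is October 5 and the fourth is October 26.
1 February 2026 is a Sunday, so the first Friday is February 6 and the third is February 20.
February 23, 2026 is outside the daylight-saving period (26 October 2025 – 20 February 2026), so Wynoth is on standard time, UTC+04:00.
01:34 Wynoth − 4h = 21:34 UTC (rolling into the previous day, 22 February 2026).
1 March 2026 is a Sunday, so Sundays fall on 1, 8, 15, 22, 29; the last is March 29.
1 September 2026 is a Tuesday, so Sundays fall on 6, 13, 20, 27; the last is September 27.
At the standard offset (UTC−01:00), 21:34 UTC − 1h = 20:34 Quorion standard time.
The standard-time date in Quorion, February 22, 2026, does not fall between 29 March and 27 September, so daylight saving is not in effect and Quorion is at UTC−01:00.
21:34 UTC − 1h = 20:34 Quorion.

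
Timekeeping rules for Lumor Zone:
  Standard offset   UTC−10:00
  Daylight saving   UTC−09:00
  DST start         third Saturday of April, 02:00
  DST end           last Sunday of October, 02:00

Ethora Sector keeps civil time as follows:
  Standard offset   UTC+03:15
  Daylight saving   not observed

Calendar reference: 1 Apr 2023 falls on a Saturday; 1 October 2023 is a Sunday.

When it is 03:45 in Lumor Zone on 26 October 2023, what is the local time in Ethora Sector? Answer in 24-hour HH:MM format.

16:00

1 April 2023 is a Saturday, so the first Saturday is April 1 and the third is April 15.
1 October 2023 is a Sunday, so Sundays fall on 1, 8, 15, 22, 29; the last is October 29.
Daylight saving runs 15 April – 29 October; 26 October 2023 is inside that window, so Lumor Zone is at UTC−09:00.
03:45 Lumor Zone + 9h = 12:45 UTC.
Ethora Sector stays on UTC+03:15 all year.
12:45 UTC + 3h15m = 16:00 Ethora Sector.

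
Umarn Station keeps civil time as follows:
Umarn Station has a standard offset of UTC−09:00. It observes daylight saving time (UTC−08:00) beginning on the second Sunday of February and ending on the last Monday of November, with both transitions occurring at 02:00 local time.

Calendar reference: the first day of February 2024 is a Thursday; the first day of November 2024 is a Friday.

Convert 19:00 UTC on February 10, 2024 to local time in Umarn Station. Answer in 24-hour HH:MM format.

1 February 2024 is a Thursday, so the first Sunday is February 4 and the second is February 11.
1 November 2024 is a Friday, so Mondays fall on 4, 11, 18, 25; the last is November 25.
At the standard offset (UTC−09:00), 19:00 UTC − 9h = 10:00 Umarn Station standard time.
The standard-time date in Umarn Station, February 10, 2024, is outside the daylight-saving period (11 February – 25 November), so Umarn Station is on standard time, UTC−09:00.
19:00 UTC − 9h = 10:00 local.

10:00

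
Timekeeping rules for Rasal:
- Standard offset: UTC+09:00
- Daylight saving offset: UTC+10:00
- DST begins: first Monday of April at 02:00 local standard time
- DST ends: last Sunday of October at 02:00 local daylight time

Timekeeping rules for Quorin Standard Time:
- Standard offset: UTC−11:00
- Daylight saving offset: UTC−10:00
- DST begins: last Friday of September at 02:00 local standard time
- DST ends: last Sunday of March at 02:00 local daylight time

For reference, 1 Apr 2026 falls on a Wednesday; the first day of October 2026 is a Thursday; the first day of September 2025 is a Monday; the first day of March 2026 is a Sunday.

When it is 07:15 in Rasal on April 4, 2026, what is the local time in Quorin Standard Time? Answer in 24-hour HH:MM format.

11:15

1 April 2026 is a Wednesday, so the first Monday is April 6.
1 October 2026 is a Thursday, so Sundays fall on 4, 11, 18, 25; the last is October 25.
April 4, 2026 is outside the daylight-saving period (6 April – 25 October), so Rasal is on standard time, UTC+09:00.
07:15 Rasal − 9h = 22:15 UTC (rolling into the previous day, 3 April 2026).
1 September 2025 is a Monday, so Fridays fall on 5, 12, 19, 26; the last is September 26.
1 March 2026 is a Sunday, so Sundays fall on 1, 8, 15, 22, 29; the last is March 29.
At the standard offset (UTC−11:00), 22:15 UTC − 11h = 11:15 Quorin Standard Time standard time.
Daylight saving runs 26 September 2025 – 29 March 2026; the standard-time date in Quorin Standard Time, April 3, 2026, is outside that window, so Quorin Standard Time is on standard time at UTC−11:00.
22:15 UTC − 11h = 11:15 Quorin Standard Time.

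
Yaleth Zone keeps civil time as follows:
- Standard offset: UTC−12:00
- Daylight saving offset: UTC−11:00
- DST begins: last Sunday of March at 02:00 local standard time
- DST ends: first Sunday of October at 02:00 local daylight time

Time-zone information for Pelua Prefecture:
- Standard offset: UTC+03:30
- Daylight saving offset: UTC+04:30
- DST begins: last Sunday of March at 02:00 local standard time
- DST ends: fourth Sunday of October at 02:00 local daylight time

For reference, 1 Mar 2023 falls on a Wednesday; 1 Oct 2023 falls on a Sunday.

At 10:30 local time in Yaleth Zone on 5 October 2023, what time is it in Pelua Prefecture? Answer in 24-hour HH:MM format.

1 March 2023 is a Wednesday, so Sundays fall on 5, 12, 19, 26; the last is March 26.
1 October 2023 is a Sunday, so the first Sunday is October 1.
Daylight saving runs 26 March – 1 October; 5 October 2023 is outside that window, so Yaleth Zone is on standard time at UTC−12:00.
10:30 Yaleth Zone + 12h = 22:30 UTC.
1 March 2023 is a Wednesday, so Sundays fall on 5, 12, 19, 26; the last is March 26.
1 October 2023 is a Sunday, so the first Sunday is October 1 and the fourth is October 22.
At the standard offset (UTC+03:30), 22:30 UTC + 3h30m = 02:00 Pelua Prefecture standard time (rolling into the next day, 6 October 2023).
Daylight saving runs 26 March – 22 October; the standard-time date in Pelua Prefecture, 6 October 2023, is inside that window, so Pelua Prefecture is at UTC+04:30.
22:30 UTC + 4h30m = 03:00 Pelua Prefecture (rolling into the next day, 6 October 2023).

03:00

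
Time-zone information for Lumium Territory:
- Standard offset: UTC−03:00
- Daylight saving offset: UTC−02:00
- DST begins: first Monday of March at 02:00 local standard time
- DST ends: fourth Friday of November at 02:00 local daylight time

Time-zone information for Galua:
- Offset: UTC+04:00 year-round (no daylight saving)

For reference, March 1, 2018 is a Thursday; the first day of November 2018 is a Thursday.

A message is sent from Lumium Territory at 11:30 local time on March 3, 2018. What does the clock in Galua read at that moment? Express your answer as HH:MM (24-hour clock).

18:30

1 March 2018 is a Thursday, so the first Monday is March 5.
1 November 2018 is a Thursday, so the first Friday is November 2 and the fourth is November 23.
March 3, 2018 is outside the daylight-saving period (5 March – 23 November), so Lumium Territory is on standard time, UTC−03:00.
11:30 Lumium Territory + 3h = 14:30 UTC.
Galua stays on UTC+04:00 all year.
14:30 UTC + 4h = 18:30 Galua.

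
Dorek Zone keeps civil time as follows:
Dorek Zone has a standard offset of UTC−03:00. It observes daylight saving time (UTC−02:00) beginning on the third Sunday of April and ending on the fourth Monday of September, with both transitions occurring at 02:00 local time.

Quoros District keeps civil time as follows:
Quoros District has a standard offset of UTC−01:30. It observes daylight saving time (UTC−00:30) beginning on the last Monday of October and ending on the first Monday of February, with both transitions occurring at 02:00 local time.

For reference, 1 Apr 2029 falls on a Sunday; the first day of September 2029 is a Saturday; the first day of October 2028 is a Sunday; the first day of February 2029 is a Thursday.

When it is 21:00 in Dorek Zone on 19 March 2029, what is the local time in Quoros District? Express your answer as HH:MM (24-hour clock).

1 April 2029 is a Sunday, so the first Sunday is April 1 and the third is April 15.
1 September 2029 is a Saturday, so the first Monday is September 3 and the fourth is September 24.
19 March 2029 is outside the daylight-saving period (15 April – 24 September), so Dorek Zone is on standard time, UTC−03:00.
21:00 Dorek Zone + 3h = 00:00 UTC (rolling into the next day, 20 March 2029).
1 October 2028 is a Sunday, so Mondays fall on 2, 9, 16, 23, 30; the last is October 30.
1 February 2029 is a Thursday, so the first Monday is February 5.
At the standard offset (UTC−01:30), 00:00 UTC − 1h30m = 22:30 Quoros District standard time (rolling into the previous day, 19 March 2029).
The standard-time date in Quoros District, 19 March 2029, does not fall between 30 October 2028 and 5 February 2029, so daylight saving is not in effect and Quoros District is at UTC−01:30.
00:00 UTC − 1h30m = 22:30 Quoros District (rolling into the previous day, 19 March 2029).

22:30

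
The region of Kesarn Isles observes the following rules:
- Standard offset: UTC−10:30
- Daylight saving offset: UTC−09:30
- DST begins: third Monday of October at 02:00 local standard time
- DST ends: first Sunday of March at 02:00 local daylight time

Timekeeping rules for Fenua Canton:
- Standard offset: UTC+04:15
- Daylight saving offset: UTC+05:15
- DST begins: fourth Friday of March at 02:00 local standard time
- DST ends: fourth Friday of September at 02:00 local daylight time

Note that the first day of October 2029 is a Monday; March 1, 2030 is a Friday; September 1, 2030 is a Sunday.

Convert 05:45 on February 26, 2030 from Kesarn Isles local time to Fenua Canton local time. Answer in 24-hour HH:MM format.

19:30

1 October 2029 is a Monday, so the first Monday is October 1 and the third is October 15.
1 March 2030 is a Friday, so the first Sunday is March 3.
February 26, 2030 falls between 15 October 2029 and 3 March 2030, so daylight saving is in effect and Kesarn Isles is at UTC−09:30.
05:45 Kesarn Isles + 9h30m = 15:15 UTC.
1 March 2030 is a Friday, so the first Friday is March 1 and the fourth is March 22.
1 September 2030 is a Sunday, so the first Friday is September 6 and the fourth is September 27.
At the standard offset (UTC+04:15), 15:15 UTC + 4h15m = 19:30 Fenua Canton standard time.
The standard-time date in Fenua Canton, February 26, 2030, does not fall between 22 March and 27 September, so daylight saving is not in effect and Fenua Canton is at UTC+04:15.
15:15 UTC + 4h15m = 19:30 Fenua Canton.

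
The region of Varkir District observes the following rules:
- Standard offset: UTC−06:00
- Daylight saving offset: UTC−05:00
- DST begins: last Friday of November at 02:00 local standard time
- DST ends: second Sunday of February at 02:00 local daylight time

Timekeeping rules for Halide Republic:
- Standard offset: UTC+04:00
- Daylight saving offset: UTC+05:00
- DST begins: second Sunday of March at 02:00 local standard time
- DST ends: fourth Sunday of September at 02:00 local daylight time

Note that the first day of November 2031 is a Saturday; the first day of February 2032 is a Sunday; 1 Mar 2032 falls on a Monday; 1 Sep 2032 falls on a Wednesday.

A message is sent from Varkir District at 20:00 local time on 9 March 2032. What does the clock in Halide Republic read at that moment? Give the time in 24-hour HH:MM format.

1 November 2031 is a Saturday, so Fridays fall on 7, 14, 21, 28; the last is November 28.
1 February 2032 is a Sunday, so the first Sunday is February 1 and the second is February 8.
9 March 2032 is outside the daylight-saving period (28 November 2031 – 8 February 2032), so Varkir District is on standard time, UTC−06:00.
20:00 Varkir District + 6h = 02:00 UTC (rolling into the next day, 10 March 2032).
1 March 2032 is a Monday, so the first Sunday is March 7 and the second is March 14.
1 September 2032 is a Wednesday, so the first Sunday is September 5 and the fourth is September 26.
At the standard offset (UTC+04:00), 02:00 UTC + 4h = 06:00 Halide Republic standard time.
The standard-time date in Halide Republic, 10 March 2032, is outside the daylight-saving period (14 March – 26 September), so Halide Republic is on standard time, UTC+04:00.
02:00 UTC + 4h = 06:00 Halide Republic.

06:00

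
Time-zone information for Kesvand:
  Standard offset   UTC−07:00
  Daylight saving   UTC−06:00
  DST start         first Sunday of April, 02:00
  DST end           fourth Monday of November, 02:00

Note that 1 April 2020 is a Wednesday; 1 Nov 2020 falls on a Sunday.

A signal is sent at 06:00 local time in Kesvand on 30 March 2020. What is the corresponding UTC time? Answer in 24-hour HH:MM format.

1 April 2020 is a Wednesday, so the first Sunday is April 5.
1 November 2020 is a Sunday, so the first Monday is November 2 and the fourth is November 23.
30 March 2020 is outside the daylight-saving period (5 April – 23 November), so Kesvand is on standard time, UTC−07:00.
06:00 local + 7h = 13:00 UTC.

13:00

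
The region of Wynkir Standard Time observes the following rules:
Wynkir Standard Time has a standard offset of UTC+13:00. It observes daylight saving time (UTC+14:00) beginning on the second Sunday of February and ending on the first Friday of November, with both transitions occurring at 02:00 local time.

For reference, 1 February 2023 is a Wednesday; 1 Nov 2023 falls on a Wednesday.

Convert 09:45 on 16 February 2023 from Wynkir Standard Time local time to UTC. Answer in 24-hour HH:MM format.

19:45

1 February 2023 is a Wednesday, so the first Sunday is February 5 and the second is February 12.
1 November 2023 is a Wednesday, so the first Friday is November 3.
Daylight saving runs 12 February – 3 November; 16 February 2023 is inside that window, so Wynkir Standard Time is at UTC+14:00.
09:45 local − 14h = 19:45 UTC (rolling into the previous day, 15 February 2023).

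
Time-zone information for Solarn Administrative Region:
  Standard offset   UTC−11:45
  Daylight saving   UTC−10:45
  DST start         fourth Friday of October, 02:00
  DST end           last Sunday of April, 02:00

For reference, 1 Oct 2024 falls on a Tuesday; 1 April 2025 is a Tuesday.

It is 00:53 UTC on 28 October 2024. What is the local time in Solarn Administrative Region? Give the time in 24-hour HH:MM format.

1 October 2024 is a Tuesday, so the first Friday is October 4 and the fourth is October 25.
1 April 2025 is a Tuesday, so Sundays fall on 6, 13, 20, 27; the last is April 27.
At the standard offset (UTC−11:45), 00:53 UTC − 11h45m = 13:08 Solarn Administrative Region standard time (rolling into the previous day, 27 October 2024).
The standard-time date in Solarn Administrative Region, 27 October 2024, lies within the daylight-saving period (25 October 2024 – 27 April 2025), so Solarn Administrative Region is on daylight time, UTC−10:45.
00:53 UTC − 10h45m = 14:08 local (rolling into the previous day, 27 October 2024).

14:08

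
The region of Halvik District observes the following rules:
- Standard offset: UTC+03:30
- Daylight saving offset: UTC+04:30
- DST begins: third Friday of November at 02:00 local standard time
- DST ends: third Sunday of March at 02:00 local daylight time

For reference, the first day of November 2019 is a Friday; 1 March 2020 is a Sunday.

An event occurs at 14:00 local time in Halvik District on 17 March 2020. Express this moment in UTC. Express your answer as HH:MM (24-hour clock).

10:30

1 November 2019 is a Friday, so the first Friday is November 1 and the third is November 15.
1 March 2020 is a Sunday, so the first Sunday is March 1 and the third is March 15.
17 March 2020 is outside the daylight-saving period (15 November 2019 – 15 March 2020), so Halvik District is on standard time, UTC+03:30.
14:00 local − 3h30m = 10:30 UTC.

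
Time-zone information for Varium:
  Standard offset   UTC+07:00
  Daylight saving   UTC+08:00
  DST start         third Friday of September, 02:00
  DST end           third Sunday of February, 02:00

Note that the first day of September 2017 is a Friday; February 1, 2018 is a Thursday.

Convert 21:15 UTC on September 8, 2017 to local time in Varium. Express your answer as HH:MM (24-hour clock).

1 September 2017 is a Friday, so the first Friday is September 1 and the third is September 15.
1 February 2018 is a Thursday, so the first Sunday is February 4 and the third is February 18.
At the standard offset (UTC+07:00), 21:15 UTC + 7h = 04:15 Varium standard time (rolling into the next day, 9 September 2017).
The standard-time date in Varium, September 9, 2017, is outside the daylight-saving period (15 September 2017 – 18 February 2018), so Varium is on standard time, UTC+07:00.
21:15 UTC + 7h = 04:15 local (rolling into the next day, 9 September 2017).

04:15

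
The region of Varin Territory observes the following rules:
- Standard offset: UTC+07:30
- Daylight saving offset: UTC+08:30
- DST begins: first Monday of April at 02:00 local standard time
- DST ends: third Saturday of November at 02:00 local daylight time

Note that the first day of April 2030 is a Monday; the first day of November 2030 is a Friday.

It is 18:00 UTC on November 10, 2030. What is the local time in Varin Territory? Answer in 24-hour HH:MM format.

1 April 2030 is a Monday, so the first Monday is April 1.
1 November 2030 is a Friday, so the first Saturday is November 2 and the third is November 16.
At the standard offset (UTC+07:30), 18:00 UTC + 7h30m = 01:30 Varin Territory standard time (rolling into the next day, 11 November 2030).
The standard-time date in Varin Territory, November 11, 2030, lies within the daylight-saving period (1 April – 16 November), so Varin Territory is on daylight time, UTC+08:30.
18:00 UTC + 8h30m = 02:30 local (rolling into the next day, 11 November 2030).

02:30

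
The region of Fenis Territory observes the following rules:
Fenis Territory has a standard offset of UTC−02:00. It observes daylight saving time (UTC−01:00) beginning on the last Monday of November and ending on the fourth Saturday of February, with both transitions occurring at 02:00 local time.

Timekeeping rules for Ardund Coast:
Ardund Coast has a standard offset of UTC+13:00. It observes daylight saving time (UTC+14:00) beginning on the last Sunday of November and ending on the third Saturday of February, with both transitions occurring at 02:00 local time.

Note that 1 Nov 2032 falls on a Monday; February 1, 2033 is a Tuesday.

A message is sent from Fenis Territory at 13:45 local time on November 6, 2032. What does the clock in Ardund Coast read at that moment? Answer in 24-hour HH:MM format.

1 November 2032 is a Monday, so Mondays fall on 1, 8, 15, 22, 29; the last is November 29.
1 February 2033 is a Tuesday, so the first Saturday is February 5 and the fourth is February 26.
November 6, 2032 is outside the daylight-saving period (29 November 2032 – 26 February 2033), so Fenis Territory is on standard time, UTC−02:00.
13:45 Fenis Territory + 2h = 15:45 UTC.
1 November 2032 is a Monday, so Sundays fall on 7, 14, 21, 28; the last is November 28.
1 February 2033 is a Tuesday, so the first Saturday is February 5 and the third is February 19.
At the standard offset (UTC+13:00), 15:45 UTC + 13h = 04:45 Ardund Coast standard time (rolling into the next day, 7 November 2032).
The standard-time date in Ardund Coast, November 7, 2032, does not fall between 28 November 2032 and 19 February 2033, so daylight saving is not in effect and Ardund Coast is at UTC+13:00.
15:45 UTC + 13h = 04:45 Ardund Coast (rolling into the next day, 7 November 2032).

04:45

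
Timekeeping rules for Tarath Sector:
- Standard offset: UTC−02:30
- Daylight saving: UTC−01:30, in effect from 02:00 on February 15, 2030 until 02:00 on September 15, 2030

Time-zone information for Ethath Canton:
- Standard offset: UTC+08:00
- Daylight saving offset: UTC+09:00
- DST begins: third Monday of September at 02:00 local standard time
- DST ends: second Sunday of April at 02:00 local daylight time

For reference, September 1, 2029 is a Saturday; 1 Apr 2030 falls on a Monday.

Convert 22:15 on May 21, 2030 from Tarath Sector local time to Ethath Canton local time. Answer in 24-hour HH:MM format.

Daylight saving runs 15 February – 15 September; May 21, 2030 is inside that window, so Tarath Sector is at UTC−01:30.
22:15 Tarath Sector + 1h30m = 23:45 UTC.
1 September 2029 is a Saturday, so the first Monday is September 3 and the third is September 17.
1 April 2030 is a Monday, so the first Sunday is April 7 and the second is April 14.
At the standard offset (UTC+08:00), 23:45 UTC + 8h = 07:45 Ethath Canton standard time (rolling into the next day, 22 May 2030).
Daylight saving runs 17 September 2029 – 14 April 2030; the standard-time date in Ethath Canton, May 22, 2030, is outside that window, so Ethath Canton is on standard time at UTC+08:00.
23:45 UTC + 8h = 07:45 Ethath Canton (rolling into the next day, 22 May 2030).

07:45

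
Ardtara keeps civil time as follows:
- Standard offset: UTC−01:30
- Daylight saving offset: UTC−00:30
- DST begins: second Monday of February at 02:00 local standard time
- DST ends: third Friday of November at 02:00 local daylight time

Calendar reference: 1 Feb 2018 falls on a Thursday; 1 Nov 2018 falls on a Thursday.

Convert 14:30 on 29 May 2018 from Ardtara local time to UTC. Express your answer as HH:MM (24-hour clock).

15:00

1 February 2018 is a Thursday, so the first Monday is February 5 and the second is February 12.
1 November 2018 is a Thursday, so the first Friday is November 2 and the third is November 16.
Daylight saving runs 12 February – 16 November; 29 May 2018 is inside that window, so Ardtara is at UTC−00:30.
14:30 local + 0h30m = 15:00 UTC.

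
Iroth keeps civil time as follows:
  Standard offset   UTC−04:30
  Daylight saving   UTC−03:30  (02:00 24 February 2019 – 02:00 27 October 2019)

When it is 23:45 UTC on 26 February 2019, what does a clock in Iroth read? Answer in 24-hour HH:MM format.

At the standard offset (UTC−04:30), 23:45 UTC − 4h30m = 19:15 Iroth standard time.
The standard-time date in Iroth, 26 February 2019, lies within the daylight-saving period (24 February – 27 October), so Iroth is on daylight time, UTC−03:30.
23:45 UTC − 3h30m = 20:15 local.

20:15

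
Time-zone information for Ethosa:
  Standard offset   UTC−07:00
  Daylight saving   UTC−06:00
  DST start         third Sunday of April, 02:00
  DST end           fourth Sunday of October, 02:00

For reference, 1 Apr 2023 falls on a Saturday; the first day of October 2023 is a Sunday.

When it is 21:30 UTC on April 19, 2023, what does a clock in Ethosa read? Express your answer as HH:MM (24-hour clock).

15:30

1 April 2023 is a Saturday, so the first Sunday is April 2 and the third is April 16.
1 October 2023 is a Sunday, so the first Sunday is October 1 and the fourth is October 22.
At the standard offset (UTC−07:00), 21:30 UTC − 7h = 14:30 Ethosa standard time.
Daylight saving runs 16 April – 22 October; the standard-time date in Ethosa, April 19, 2023, is inside that window, so Ethosa is at UTC−06:00.
21:30 UTC − 6h = 15:30 local.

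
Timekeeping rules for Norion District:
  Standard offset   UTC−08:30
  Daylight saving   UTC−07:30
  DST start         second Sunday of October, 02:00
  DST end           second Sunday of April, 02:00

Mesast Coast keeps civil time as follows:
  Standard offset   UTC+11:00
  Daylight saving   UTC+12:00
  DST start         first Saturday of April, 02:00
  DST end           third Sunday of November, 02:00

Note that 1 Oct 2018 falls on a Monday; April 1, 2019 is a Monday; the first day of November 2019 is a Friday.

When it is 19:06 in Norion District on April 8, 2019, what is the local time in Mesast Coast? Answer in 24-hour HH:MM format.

14:36

1 October 2018 is a Monday, so the first Sunday is October 7 and the second is October 14.
1 April 2019 is a Monday, so the first Sunday is April 7 and the second is April 14.
April 8, 2019 falls between 14 October 2018 and 14 April 2019, so daylight saving is in effect and Norion District is at UTC−07:30.
19:06 Norion District + 7h30m = 02:36 UTC (rolling into the next day, 9 April 2019).
1 April 2019 is a Monday, so the first Saturday is April 6.
1 November 2019 is a Friday, so the first Sunday is November 3 and the third is November 17.
At the standard offset (UTC+11:00), 02:36 UTC + 11h = 13:36 Mesast Coast standard time.
Daylight saving runs 6 April – 17 November; the standard-time date in Mesast Coast, April 9, 2019, is inside that window, so Mesast Coast is at UTC+12:00.
02:36 UTC + 12h = 14:36 Mesast Coast.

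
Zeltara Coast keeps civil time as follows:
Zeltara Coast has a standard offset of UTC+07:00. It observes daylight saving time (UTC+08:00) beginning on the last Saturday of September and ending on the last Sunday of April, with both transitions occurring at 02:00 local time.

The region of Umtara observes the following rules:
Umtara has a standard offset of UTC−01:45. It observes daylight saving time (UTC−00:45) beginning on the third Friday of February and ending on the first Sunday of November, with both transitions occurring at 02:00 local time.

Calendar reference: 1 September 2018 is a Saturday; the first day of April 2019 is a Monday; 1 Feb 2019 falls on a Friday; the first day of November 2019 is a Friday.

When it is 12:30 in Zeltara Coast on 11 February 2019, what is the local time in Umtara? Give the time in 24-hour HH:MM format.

1 September 2018 is a Saturday, so Saturdays fall on 1, 8, 15, 22, 29; the last is September 29.
1 April 2019 is a Monday, so Sundays fall on 7, 14, 21, 28; the last is April 28.
11 February 2019 lies within the daylight-saving period (29 September 2018 – 28 April 2019), so Zeltara Coast is on daylight time, UTC+08:00.
12:30 Zeltara Coast − 8h = 04:30 UTC.
1 February 2019 is a Friday, so the first Friday is February 1 and the third is February 15.
1 November 2019 is a Friday, so the first Sunday is November 3.
At the standard offset (UTC−01:45), 04:30 UTC − 1h45m = 02:45 Umtara standard time.
The standard-time date in Umtara, 11 February 2019, does not fall between 15 February and 3 November, so daylight saving is not in effect and Umtara is at UTC−01:45.
04:30 UTC − 1h45m = 02:45 Umtara.

02:45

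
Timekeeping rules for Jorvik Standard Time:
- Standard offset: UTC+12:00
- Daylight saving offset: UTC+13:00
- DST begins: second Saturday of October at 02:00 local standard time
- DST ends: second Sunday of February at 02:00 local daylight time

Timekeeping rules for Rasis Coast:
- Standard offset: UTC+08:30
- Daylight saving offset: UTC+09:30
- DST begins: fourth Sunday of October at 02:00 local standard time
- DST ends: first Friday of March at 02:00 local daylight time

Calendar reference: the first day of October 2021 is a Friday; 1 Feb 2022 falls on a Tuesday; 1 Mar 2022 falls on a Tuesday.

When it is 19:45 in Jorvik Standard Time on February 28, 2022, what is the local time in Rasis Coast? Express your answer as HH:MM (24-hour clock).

1 October 2021 is a Friday, so the first Saturday is October 2 and the second is October 9.
1 February 2022 is a Tuesday, so the first Sunday is February 6 and the second is February 13.
February 28, 2022 does not fall between 9 October 2021 and 13 February 2022, so daylight saving is not in effect and Jorvik Standard Time is at UTC+12:00.
19:45 Jorvik Standard Time − 12h = 07:45 UTC.
1 October 2021 is a Friday, so the first Sunday is October 3 and the fourth is October 24.
1 March 2022 is a Tuesday, so the first Friday is March 4.
At the standard offset (UTC+08:30), 07:45 UTC + 8h30m = 16:15 Rasis Coast standard time.
The standard-time date in Rasis Coast, February 28, 2022, falls between 24 October 2021 and 4 March 2022, so daylight saving is in effect and Rasis Coast is at UTC+09:30.
07:45 UTC + 9h30m = 17:15 Rasis Coast.

17:15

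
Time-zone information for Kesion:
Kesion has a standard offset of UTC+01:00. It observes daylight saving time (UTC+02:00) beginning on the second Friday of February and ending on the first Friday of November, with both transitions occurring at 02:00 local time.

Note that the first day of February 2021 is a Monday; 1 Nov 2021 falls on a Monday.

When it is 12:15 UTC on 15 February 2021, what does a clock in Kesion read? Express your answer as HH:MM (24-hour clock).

1 February 2021 is a Monday, so the first Friday is February 5 and the second is February 12.
1 November 2021 is a Monday, so the first Friday is November 5.
At the standard offset (UTC+01:00), 12:15 UTC + 1h = 13:15 Kesion standard time.
The standard-time date in Kesion, 15 February 2021, lies within the daylight-saving period (12 February – 5 November), so Kesion is on daylight time, UTC+02:00.
12:15 UTC + 2h = 14:15 local.

14:15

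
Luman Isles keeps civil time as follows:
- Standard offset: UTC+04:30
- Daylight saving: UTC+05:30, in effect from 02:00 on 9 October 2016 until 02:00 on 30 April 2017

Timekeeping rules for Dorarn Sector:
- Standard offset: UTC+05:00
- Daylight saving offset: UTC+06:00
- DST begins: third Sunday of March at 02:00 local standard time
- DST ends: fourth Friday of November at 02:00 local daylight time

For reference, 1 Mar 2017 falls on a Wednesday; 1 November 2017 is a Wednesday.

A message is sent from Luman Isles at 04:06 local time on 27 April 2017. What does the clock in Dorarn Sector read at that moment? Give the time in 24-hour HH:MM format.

Daylight saving runs 9 October 2016 – 30 April 2017; 27 April 2017 is inside that window, so Luman Isles is at UTC+05:30.
04:06 Luman Isles − 5h30m = 22:36 UTC (rolling into the previous day, 26 April 2017).
1 March 2017 is a Wednesday, so the first Sunday is March 5 and the third is March 19.
1 November 2017 is a Wednesday, so the first Friday is November 3 and the fourth is November 24.
At the standard offset (UTC+05:00), 22:36 UTC + 5h = 03:36 Dorarn Sector standard time (rolling into the next day, 27 April 2017).
The standard-time date in Dorarn Sector, 27 April 2017, lies within the daylight-saving period (19 March – 24 November), so Dorarn Sector is on daylight time, UTC+06:00.
22:36 UTC + 6h = 04:36 Dorarn Sector (rolling into the next day, 27 April 2017).

04:36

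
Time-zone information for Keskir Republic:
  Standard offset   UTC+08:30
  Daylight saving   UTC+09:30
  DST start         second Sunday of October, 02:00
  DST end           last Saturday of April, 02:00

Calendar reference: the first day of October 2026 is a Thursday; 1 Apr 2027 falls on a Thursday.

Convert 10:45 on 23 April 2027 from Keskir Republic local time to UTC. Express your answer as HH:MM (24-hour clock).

01:15

1 October 2026 is a Thursday, so the first Sunday is October 4 and the second is October 11.
1 April 2027 is a Thursday, so Saturdays fall on 3, 10, 17, 24; the last is April 24.
Daylight saving runs 11 October 2026 – 24 April 2027; 23 April 2027 is inside that window, so Keskir Republic is at UTC+09:30.
10:45 local − 9h30m = 01:15 UTC.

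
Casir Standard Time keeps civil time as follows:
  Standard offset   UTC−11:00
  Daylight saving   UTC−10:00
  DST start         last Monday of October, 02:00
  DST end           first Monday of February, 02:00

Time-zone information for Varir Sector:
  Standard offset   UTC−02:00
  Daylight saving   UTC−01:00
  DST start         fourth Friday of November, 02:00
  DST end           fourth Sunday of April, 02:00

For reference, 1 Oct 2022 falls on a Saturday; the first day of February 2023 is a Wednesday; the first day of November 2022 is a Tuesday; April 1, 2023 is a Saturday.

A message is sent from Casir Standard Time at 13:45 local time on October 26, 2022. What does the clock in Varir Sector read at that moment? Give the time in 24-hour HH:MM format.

22:45

1 October 2022 is a Saturday, so Mondays fall on 3, 10, 17, 24, 31; the last is October 31.
1 February 2023 is a Wednesday, so the first Monday is February 6.
Daylight saving runs 31 October 2022 – 6 February 2023; October 26, 2022 is outside that window, so Casir Standard Time is on standard time at UTC−11:00.
13:45 Casir Standard Time + 11h = 00:45 UTC (rolling into the next day, 27 October 2022).
1 November 2022 is a Tuesday, so the first Friday is November 4 and the fourth is November 25.
1 April 2023 is a Saturday, so the first Sunday is April 2 and the fourth is April 23.
At the standard offset (UTC−02:00), 00:45 UTC − 2h = 22:45 Varir Sector standard time (rolling into the previous day, 26 October 2022).
The standard-time date in Varir Sector, October 26, 2022, is outside the daylight-saving period (25 November 2022 – 23 April 2023), so Varir Sector is on standard time, UTC−02:00.
00:45 UTC − 2h = 22:45 Varir Sector (rolling into the previous day, 26 October 2022).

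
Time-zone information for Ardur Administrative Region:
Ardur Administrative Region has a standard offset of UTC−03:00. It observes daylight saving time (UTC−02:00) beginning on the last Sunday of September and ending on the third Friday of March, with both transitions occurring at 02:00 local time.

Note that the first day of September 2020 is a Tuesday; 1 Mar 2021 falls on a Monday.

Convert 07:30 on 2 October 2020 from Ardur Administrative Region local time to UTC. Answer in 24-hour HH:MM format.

1 September 2020 is a Tuesday, so Sundays fall on 6, 13, 20, 27; the last is September 27.
1 March 2021 is a Monday, so the first Friday is March 5 and the third is March 19.
Daylight saving runs 27 September 2020 – 19 March 2021; 2 October 2020 is inside that window, so Ardur Administrative Region is at UTC−02:00.
07:30 local + 2h = 09:30 UTC.

09:30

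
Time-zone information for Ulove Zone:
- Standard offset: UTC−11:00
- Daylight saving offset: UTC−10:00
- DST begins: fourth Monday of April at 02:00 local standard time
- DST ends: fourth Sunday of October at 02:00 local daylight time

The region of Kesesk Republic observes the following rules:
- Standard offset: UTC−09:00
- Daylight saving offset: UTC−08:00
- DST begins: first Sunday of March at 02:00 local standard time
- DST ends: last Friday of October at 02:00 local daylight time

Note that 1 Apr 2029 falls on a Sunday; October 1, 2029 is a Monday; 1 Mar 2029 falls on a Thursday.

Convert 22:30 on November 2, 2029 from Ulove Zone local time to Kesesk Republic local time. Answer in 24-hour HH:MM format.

00:30

1 April 2029 is a Sunday, so the first Monday is April 2 and the fourth is April 23.
1 October 2029 is a Monday, so the first Sunday is October 7 and the fourth is October 28.
Daylight saving runs 23 April – 28 October; November 2, 2029 is outside that window, so Ulove Zone is on standard time at UTC−11:00.
22:30 Ulove Zone + 11h = 09:30 UTC (rolling into the next day, 3 November 2029).
1 March 2029 is a Thursday, so the first Sunday is March 4.
1 October 2029 is a Monday, so Fridays fall on 5, 12, 19, 26; the last is October 26.
At the standard offset (UTC−09:00), 09:30 UTC − 9h = 00:30 Kesesk Republic standard time.
The standard-time date in Kesesk Republic, November 3, 2029, is outside the daylight-saving period (4 March – 26 October), so Kesesk Republic is on standard time, UTC−09:00.
09:30 UTC − 9h = 00:30 Kesesk Republic.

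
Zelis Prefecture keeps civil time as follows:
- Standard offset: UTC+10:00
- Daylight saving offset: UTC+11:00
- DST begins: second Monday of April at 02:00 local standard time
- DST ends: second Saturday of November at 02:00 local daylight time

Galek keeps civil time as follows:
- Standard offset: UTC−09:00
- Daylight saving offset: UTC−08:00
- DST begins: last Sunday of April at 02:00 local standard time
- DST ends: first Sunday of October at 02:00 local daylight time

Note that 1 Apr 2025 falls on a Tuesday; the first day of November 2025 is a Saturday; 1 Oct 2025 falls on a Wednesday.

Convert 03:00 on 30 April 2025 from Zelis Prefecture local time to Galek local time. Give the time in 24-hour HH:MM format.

1 April 2025 is a Tuesday, so the first Monday is April 7 and the second is April 14.
1 November 2025 is a Saturday, so the first Saturday is November 1 and the second is November 8.
30 April 2025 falls between 14 April and 8 November, so daylight saving is in effect and Zelis Prefecture is at UTC+11:00.
03:00 Zelis Prefecture − 11h = 16:00 UTC (rolling into the previous day, 29 April 2025).
1 April 2025 is a Tuesday, so Sundays fall on 6, 13, 20, 27; the last is April 27.
1 October 2025 is a Wednesday, so the first Sunday is October 5.
At the standard offset (UTC−09:00), 16:00 UTC − 9h = 07:00 Galek standard time.
The standard-time date in Galek, 29 April 2025, lies within the daylight-saving period (27 April – 5 October), so Galek is on daylight time, UTC−08:00.
16:00 UTC − 8h = 08:00 Galek.

08:00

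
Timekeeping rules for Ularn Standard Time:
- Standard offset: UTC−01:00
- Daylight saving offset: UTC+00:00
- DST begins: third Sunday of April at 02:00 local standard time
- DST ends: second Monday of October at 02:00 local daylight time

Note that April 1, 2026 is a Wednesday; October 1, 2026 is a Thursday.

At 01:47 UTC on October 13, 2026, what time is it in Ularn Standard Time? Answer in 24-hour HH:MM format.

00:47

1 April 2026 is a Wednesday, so the first Sunday is April 5 and the third is April 19.
1 October 2026 is a Thursday, so the first Monday is October 5 and the second is October 12.
At the standard offset (UTC−01:00), 01:47 UTC − 1h = 00:47 Ularn Standard Time standard time.
The standard-time date in Ularn Standard Time, October 13, 2026, is outside the daylight-saving period (19 April – 12 October), so Ularn Standard Time is on standard time, UTC−01:00.
01:47 UTC − 1h = 00:47 local.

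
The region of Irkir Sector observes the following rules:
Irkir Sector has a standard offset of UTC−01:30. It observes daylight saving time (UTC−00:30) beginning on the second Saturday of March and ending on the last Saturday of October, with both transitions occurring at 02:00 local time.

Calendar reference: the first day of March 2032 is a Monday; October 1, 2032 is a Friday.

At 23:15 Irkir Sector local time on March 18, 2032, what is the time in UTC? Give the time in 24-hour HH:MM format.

1 March 2032 is a Monday, so the first Saturday is March 6 and the second is March 13.
1 October 2032 is a Friday, so Saturdays fall on 2, 9, 16, 23, 30; the last is October 30.
Daylight saving runs 13 March – 30 October; March 18, 2032 is inside that window, so Irkir Sector is at UTC−00:30.
23:15 local + 0h30m = 23:45 UTC.

23:45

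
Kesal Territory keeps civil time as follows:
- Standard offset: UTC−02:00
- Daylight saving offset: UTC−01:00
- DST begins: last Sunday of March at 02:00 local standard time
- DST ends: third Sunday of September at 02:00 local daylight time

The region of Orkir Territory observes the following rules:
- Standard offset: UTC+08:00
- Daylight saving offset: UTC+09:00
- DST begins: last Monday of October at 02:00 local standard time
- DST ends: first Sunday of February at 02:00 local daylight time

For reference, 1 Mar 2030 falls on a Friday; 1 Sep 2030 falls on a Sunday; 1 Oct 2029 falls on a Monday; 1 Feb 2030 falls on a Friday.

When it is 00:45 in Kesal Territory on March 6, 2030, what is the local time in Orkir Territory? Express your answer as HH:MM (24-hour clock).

10:45

1 March 2030 is a Friday, so Sundays fall on 3, 10, 17, 24, 31; the last is March 31.
1 September 2030 is a Sunday, so the first Sunday is September 1 and the third is September 15.
March 6, 2030 does not fall between 31 March and 15 September, so daylight saving is not in effect and Kesal Territory is at UTC−02:00.
00:45 Kesal Territory + 2h = 02:45 UTC.
1 October 2029 is a Monday, so Mondays fall on 1, 8, 15, 22, 29; the last is October 29.
1 February 2030 is a Friday, so the first Sunday is February 3.
At the standard offset (UTC+08:00), 02:45 UTC + 8h = 10:45 Orkir Territory standard time.
Daylight saving runs 29 October 2029 – 3 February 2030; the standard-time date in Orkir Territory, March 6, 2030, is outside that window, so Orkir Territory is on standard time at UTC+08:00.
02:45 UTC + 8h = 10:45 Orkir Territory.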